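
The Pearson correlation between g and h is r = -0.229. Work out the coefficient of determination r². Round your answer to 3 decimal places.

r² = (-0.229)² = 0.052

0.052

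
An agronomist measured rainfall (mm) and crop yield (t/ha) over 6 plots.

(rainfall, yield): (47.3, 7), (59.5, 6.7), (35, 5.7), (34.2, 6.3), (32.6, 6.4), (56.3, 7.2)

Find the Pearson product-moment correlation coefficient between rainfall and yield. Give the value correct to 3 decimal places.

n = 6, Σx = 264.9, Σy = 39.3, Σx² = 12404.63, Σy² = 258.87, Σxy = 1758.71
nΣxy − ΣxΣy = 10552.26 − 10410.57 = 141.69
nΣx² − (Σx)² = 74427.78 − 70172.01 = 4255.77; nΣy² − (Σy)² = 1553.22 − 1544.49 = 8.73
r = 141.69 / √(4255.77 × 8.73) = 141.69 / 192.7508 ≈ 0.735

0.735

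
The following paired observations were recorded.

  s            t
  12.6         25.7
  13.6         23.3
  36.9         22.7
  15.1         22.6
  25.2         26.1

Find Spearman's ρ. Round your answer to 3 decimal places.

Rank s: 1, 2, 5, 3, 4
Rank t: 4, 3, 2, 1, 5
d = rank(s) − rank(t): -3, -1, 3, 2, -1; Σd² = 24
ρ = 1 − 6Σd² / [n(n²−1)] = 1 − 6×24 / (5×24) = 1 − 144/120 ≈ -0.200

-0.200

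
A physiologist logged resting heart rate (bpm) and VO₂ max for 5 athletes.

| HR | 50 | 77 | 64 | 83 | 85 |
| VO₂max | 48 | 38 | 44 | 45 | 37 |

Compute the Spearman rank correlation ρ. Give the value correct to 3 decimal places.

Rank HR: 1, 3, 2, 4, 5
Rank VO₂max: 5, 2, 3, 4, 1
d = rank(HR) − rank(VO₂max): -4, 1, -1, 0, 4; Σd² = 34
ρ = 1 − 6Σd² / [n(n²−1)] = 1 − 6×34 / (5×24) = 1 − 204/120 ≈ -0.700

-0.700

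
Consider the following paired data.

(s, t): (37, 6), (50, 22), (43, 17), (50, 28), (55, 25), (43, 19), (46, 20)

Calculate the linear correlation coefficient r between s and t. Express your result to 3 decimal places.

0.892

n = 7, Σs = 324, Σt = 137, Σs² = 15208, Σt² = 2979, Σst = 6565
nΣst − ΣsΣt = 45955 − 44388 = 1567
nΣs² − (Σs)² = 106456 − 104976 = 1480; nΣt² − (Σt)² = 20853 − 18769 = 2084
r = 1567 / √(1480 × 2084) = 1567 / 1756.2232 ≈ 0.892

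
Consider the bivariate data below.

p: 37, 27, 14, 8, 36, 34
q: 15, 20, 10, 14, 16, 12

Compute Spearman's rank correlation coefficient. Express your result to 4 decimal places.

0.3714

Rank p: 6, 3, 2, 1, 5, 4
Rank q: 4, 6, 1, 3, 5, 2
d = rank(p) − rank(q): 2, -3, 1, -2, 0, 2; Σd² = 22
ρ = 1 − 6Σd² / [n(n²−1)] = 1 − 6×22 / (6×35) = 1 − 132/210 ≈ 0.3714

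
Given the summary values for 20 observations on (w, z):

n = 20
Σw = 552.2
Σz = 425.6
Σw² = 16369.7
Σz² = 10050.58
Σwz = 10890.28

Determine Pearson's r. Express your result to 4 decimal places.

r = (nΣwz − ΣwΣz) / √[(nΣw² − (Σw)²)(nΣz² − (Σz)²)]
Numerator: 20×10890.28 − 552.2×425.6 = -17210.72
Denominator: √[(327394 − 304924.84)(201011.6 − 181135.36)] = √[22469.16 × 19876.24] = 21132.9699
r = -17210.72 / 21132.9699 ≈ -0.8144

-0.8144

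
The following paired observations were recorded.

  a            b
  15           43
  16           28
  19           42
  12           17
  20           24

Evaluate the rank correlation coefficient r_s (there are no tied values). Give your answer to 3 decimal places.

Rank a: 2, 3, 4, 1, 5
Rank b: 5, 3, 4, 1, 2
d = rank(a) − rank(b): -3, 0, 0, 0, 3; Σd² = 18
ρ = 1 − 6Σd² / [n(n²−1)] = 1 − 6×18 / (5×24) = 1 − 108/120 ≈ 0.100

0.100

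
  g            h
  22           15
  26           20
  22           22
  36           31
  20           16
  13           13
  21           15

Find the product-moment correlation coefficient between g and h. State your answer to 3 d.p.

n = 7, Σg = 160, Σh = 132, Σg² = 3950, Σh² = 2720, Σgh = 3254
nΣgh − ΣgΣh = 22778 − 21120 = 1658
nΣg² − (Σg)² = 27650 − 25600 = 2050; nΣh² − (Σh)² = 19040 − 17424 = 1616
r = 1658 / √(2050 × 1616) = 1658 / 1820.1099 ≈ 0.911

0.911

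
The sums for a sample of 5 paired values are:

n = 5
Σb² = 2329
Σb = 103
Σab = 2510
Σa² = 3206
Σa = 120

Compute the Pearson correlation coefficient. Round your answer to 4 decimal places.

r = (nΣab − ΣaΣb) / √[(nΣa² − (Σa)²)(nΣb² − (Σb)²)]
Numerator: 5×2510 − 120×103 = 190
Denominator: √[(16030 − 14400)(11645 − 10609)] = √[1630 × 1036] = 1299.4922
r = 190 / 1299.4922 ≈ 0.1462

0.1462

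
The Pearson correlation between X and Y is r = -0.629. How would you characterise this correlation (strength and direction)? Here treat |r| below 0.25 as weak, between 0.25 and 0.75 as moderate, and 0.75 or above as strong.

r = -0.629 < 0 so the relationship is negative.
|r| = 0.629, which falls in the moderate range.

moderate negative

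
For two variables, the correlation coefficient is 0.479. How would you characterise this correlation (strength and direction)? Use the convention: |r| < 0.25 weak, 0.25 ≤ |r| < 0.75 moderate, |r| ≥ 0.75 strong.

r = 0.479 > 0 so the relationship is positive.
|r| = 0.479, which falls in the moderate range.

moderate positive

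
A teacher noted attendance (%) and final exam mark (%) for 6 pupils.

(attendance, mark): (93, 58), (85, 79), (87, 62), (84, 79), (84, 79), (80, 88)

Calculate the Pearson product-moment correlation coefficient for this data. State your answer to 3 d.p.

-0.928

n = 6, Σx = 513, Σy = 445, Σx² = 43955, Σy² = 33675, Σxy = 37815
nΣxy − ΣxΣy = 226890 − 228285 = -1395
nΣx² − (Σx)² = 263730 − 263169 = 561; nΣy² − (Σy)² = 202050 − 198025 = 4025
r = -1395 / √(561 × 4025) = -1395 / 1502.6726 ≈ -0.928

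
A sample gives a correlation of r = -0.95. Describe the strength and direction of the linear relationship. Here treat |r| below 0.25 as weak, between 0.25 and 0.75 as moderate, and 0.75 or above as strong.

strong negative

r = -0.95 < 0 so the relationship is negative.
|r| = 0.95, which falls in the strong range.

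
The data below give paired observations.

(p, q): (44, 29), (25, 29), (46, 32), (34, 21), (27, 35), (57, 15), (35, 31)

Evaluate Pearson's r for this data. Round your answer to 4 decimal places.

n = 7, Σp = 268, Σq = 192, Σp² = 11036, Σq² = 5558, Σpq = 7072
nΣpq − ΣpΣq = 49504 − 51456 = -1952
nΣp² − (Σp)² = 77252 − 71824 = 5428; nΣq² − (Σq)² = 38906 − 36864 = 2042
r = -1952 / √(5428 × 2042) = -1952 / 3329.2606 ≈ -0.5863

-0.5863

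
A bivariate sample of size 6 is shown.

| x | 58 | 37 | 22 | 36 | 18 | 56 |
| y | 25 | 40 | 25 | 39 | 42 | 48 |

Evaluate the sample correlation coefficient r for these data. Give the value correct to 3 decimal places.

0.054

n = 6, Σx = 227, Σy = 219, Σx² = 9973, Σy² = 8439, Σxy = 8328
nΣxy − ΣxΣy = 49968 − 49713 = 255
nΣx² − (Σx)² = 59838 − 51529 = 8309; nΣy² − (Σy)² = 50634 − 47961 = 2673
r = 255 / √(8309 × 2673) = 255 / 4712.7441 ≈ 0.054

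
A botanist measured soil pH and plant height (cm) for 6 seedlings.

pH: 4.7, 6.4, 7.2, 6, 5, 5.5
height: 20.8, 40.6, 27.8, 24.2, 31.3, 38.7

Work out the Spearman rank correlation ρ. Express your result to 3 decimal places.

Rank pH: 1, 5, 6, 4, 2, 3
Rank height: 1, 6, 3, 2, 4, 5
d = rank(pH) − rank(height): 0, -1, 3, 2, -2, -2; Σd² = 22
ρ = 1 − 6Σd² / [n(n²−1)] = 1 − 6×22 / (6×35) = 1 − 132/210 ≈ 0.371

0.371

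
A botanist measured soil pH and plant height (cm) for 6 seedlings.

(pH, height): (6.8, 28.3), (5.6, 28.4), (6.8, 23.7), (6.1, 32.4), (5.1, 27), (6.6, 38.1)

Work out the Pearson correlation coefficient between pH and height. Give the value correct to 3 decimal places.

0.137

n = 6, Σx = 37, Σy = 177.9, Σx² = 230.62, Σy² = 5399.51, Σxy = 1099.44
nΣxy − ΣxΣy = 6596.64 − 6582.3 = 14.34
nΣx² − (Σx)² = 1383.72 − 1369 = 14.72; nΣy² − (Σy)² = 32397.06 − 31648.41 = 748.65
r = 14.34 / √(14.72 × 748.65) = 14.34 / 104.9768 ≈ 0.137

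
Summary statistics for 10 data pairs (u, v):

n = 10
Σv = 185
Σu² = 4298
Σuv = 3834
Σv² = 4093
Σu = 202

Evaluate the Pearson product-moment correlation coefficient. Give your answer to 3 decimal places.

r = (nΣuv − ΣuΣv) / √[(nΣu² − (Σu)²)(nΣv² − (Σv)²)]
Numerator: 10×3834 − 202×185 = 970
Denominator: √[(42980 − 40804)(40930 − 34225)] = √[2176 × 6705] = 3819.6963
r = 970 / 3819.6963 ≈ 0.254

0.254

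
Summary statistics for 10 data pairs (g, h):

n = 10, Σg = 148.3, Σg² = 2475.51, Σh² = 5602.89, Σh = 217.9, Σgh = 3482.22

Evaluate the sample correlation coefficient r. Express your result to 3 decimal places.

0.516

r = (nΣgh − ΣgΣh) / √[(nΣg² − (Σg)²)(nΣh² − (Σh)²)]
Numerator: 10×3482.22 − 148.3×217.9 = 2507.63
Denominator: √[(24755.1 − 21992.89)(56028.9 − 47480.41)] = √[2762.21 × 8548.49] = 4859.2926
r = 2507.63 / 4859.2926 ≈ 0.516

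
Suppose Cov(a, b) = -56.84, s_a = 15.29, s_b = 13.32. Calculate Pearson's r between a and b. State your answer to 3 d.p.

r = Cov(a,b) / (s_a · s_b) = -56.84 / (15.29 × 13.32)
  = -56.84 / 203.6628 ≈ -0.279

-0.279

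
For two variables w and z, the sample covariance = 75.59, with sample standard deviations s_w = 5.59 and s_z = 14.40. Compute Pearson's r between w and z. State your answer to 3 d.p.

r = Cov(w,z) / (s_w · s_z) = 75.59 / (5.59 × 14.40)
  = 75.59 / 80.4960 ≈ 0.939

0.939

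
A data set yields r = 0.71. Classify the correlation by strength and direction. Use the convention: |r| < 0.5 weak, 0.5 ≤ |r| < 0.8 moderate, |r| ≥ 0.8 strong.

moderate positive

r = 0.71 > 0 so the relationship is positive.
|r| = 0.71, which falls in the moderate range.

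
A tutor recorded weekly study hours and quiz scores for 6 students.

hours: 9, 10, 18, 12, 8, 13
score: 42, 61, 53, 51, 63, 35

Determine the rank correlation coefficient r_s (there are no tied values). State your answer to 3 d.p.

-0.429

Rank hours: 2, 3, 6, 4, 1, 5
Rank score: 2, 5, 4, 3, 6, 1
d = rank(hours) − rank(score): 0, -2, 2, 1, -5, 4; Σd² = 50
ρ = 1 − 6Σd² / [n(n²−1)] = 1 − 6×50 / (6×35) = 1 − 300/210 ≈ -0.429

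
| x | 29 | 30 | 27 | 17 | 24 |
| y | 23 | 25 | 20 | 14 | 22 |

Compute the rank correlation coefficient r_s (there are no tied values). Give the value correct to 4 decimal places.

0.9000

Rank x: 4, 5, 3, 1, 2
Rank y: 4, 5, 2, 1, 3
d = rank(x) − rank(y): 0, 0, 1, 0, -1; Σd² = 2
ρ = 1 − 6Σd² / [n(n²−1)] = 1 − 6×2 / (5×24) = 1 − 12/120 ≈ 0.9000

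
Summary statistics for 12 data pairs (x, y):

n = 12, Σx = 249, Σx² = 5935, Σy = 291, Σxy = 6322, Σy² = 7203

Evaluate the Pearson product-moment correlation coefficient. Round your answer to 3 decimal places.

r = (nΣxy − ΣxΣy) / √[(nΣx² − (Σx)²)(nΣy² − (Σy)²)]
Numerator: 12×6322 − 249×291 = 3405
Denominator: √[(71220 − 62001)(86436 − 84681)] = √[9219 × 1755] = 4022.3557
r = 3405 / 4022.3557 ≈ 0.847

0.847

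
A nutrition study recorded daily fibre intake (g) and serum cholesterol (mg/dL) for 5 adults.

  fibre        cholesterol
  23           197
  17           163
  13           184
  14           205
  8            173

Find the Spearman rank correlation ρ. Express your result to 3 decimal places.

0.200

Rank fibre: 5, 4, 2, 3, 1
Rank cholesterol: 4, 1, 3, 5, 2
d = rank(fibre) − rank(cholesterol): 1, 3, -1, -2, -1; Σd² = 16
ρ = 1 − 6Σd² / [n(n²−1)] = 1 − 6×16 / (5×24) = 1 − 96/120 ≈ 0.200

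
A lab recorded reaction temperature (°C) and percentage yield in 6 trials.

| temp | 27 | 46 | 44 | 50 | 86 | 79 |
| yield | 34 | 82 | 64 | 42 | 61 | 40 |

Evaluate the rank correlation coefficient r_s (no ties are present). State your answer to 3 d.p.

Rank temp: 1, 3, 2, 4, 6, 5
Rank yield: 1, 6, 5, 3, 4, 2
d = rank(temp) − rank(yield): 0, -3, -3, 1, 2, 3; Σd² = 32
ρ = 1 − 6Σd² / [n(n²−1)] = 1 − 6×32 / (6×35) = 1 − 192/210 ≈ 0.086

0.086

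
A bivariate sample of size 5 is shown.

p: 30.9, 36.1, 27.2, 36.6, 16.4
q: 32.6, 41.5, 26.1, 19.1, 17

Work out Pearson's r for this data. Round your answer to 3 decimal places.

0.544

n = 5, Σp = 147.2, Σq = 136.3, Σp² = 4606.38, Σq² = 4120.03, Σpq = 4193.27
nΣpq − ΣpΣq = 20966.35 − 20063.36 = 902.99
nΣp² − (Σp)² = 23031.9 − 21667.84 = 1364.06; nΣq² − (Σq)² = 20600.15 − 18577.69 = 2022.46
r = 902.99 / √(1364.06 × 2022.46) = 902.99 / 1660.9506 ≈ 0.544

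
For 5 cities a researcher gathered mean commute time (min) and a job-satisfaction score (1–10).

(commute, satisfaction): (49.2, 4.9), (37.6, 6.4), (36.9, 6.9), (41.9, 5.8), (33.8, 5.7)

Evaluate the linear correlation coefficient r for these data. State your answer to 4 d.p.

n = 5, Σx = 199.4, Σy = 29.7, Σx² = 8094.06, Σy² = 178.71, Σxy = 1172.01
nΣxy − ΣxΣy = 5860.05 − 5922.18 = -62.13
nΣx² − (Σx)² = 40470.3 − 39760.36 = 709.94; nΣy² − (Σy)² = 893.55 − 882.09 = 11.46
r = -62.13 / √(709.94 × 11.46) = -62.13 / 90.1993 ≈ -0.6888

-0.6888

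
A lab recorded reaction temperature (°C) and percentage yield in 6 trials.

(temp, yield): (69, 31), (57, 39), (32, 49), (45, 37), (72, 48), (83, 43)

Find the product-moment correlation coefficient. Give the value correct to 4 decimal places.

n = 6, Σx = 358, Σy = 247, Σx² = 23132, Σy² = 10405, Σxy = 14620
nΣxy − ΣxΣy = 87720 − 88426 = -706
nΣx² − (Σx)² = 138792 − 128164 = 10628; nΣy² − (Σy)² = 62430 − 61009 = 1421
r = -706 / √(10628 × 1421) = -706 / 3886.1791 ≈ -0.1817

-0.1817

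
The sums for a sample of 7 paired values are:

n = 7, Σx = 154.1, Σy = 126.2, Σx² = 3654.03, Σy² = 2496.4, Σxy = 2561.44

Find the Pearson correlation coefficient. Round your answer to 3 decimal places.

r = (nΣxy − ΣxΣy) / √[(nΣx² − (Σx)²)(nΣy² − (Σy)²)]
Numerator: 7×2561.44 − 154.1×126.2 = -1517.34
Denominator: √[(25578.21 − 23746.81)(17474.8 − 15926.44)] = √[1831.4 × 1548.36] = 1683.9437
r = -1517.34 / 1683.9437 ≈ -0.901

-0.901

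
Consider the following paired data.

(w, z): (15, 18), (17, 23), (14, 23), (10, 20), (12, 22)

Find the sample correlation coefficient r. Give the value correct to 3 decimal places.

0.230

n = 5, Σw = 68, Σz = 106, Σw² = 954, Σz² = 2266, Σwz = 1447
nΣwz − ΣwΣz = 7235 − 7208 = 27
nΣw² − (Σw)² = 4770 − 4624 = 146; nΣz² − (Σz)² = 11330 − 11236 = 94
r = 27 / √(146 × 94) = 27 / 117.1495 ≈ 0.230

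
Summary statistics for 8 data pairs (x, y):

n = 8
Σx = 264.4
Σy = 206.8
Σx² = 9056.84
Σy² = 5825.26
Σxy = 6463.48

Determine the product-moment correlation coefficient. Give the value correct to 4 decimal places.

r = (nΣxy − ΣxΣy) / √[(nΣx² − (Σx)²)(nΣy² − (Σy)²)]
Numerator: 8×6463.48 − 264.4×206.8 = -2970.08
Denominator: √[(72454.72 − 69907.36)(46602.08 − 42766.24)] = √[2547.36 × 3835.84] = 3125.9023
r = -2970.08 / 3125.9023 ≈ -0.9502

-0.9502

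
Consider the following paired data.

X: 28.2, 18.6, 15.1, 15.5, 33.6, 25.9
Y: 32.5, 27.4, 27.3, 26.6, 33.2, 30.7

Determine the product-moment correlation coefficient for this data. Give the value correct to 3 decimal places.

n = 6, ΣX = 136.9, ΣY = 177.7, ΣX² = 3409.23, ΣY² = 5304.59, ΣXY = 4161.32
nΣXY − ΣXΣY = 24967.92 − 24327.13 = 640.79
nΣX² − (ΣX)² = 20455.38 − 18741.61 = 1713.77; nΣY² − (ΣY)² = 31827.54 − 31577.29 = 250.25
r = 640.79 / √(1713.77 × 250.25) = 640.79 / 654.8824 ≈ 0.978

0.978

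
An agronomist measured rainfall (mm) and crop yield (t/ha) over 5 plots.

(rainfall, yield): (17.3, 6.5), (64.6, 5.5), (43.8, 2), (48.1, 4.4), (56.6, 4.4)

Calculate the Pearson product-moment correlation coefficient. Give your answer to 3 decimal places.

n = 5, Σx = 230.4, Σy = 22.8, Σx² = 11908.06, Σy² = 115.22, Σxy = 1016.03
nΣxy − ΣxΣy = 5080.15 − 5253.12 = -172.97
nΣx² − (Σx)² = 59540.3 − 53084.16 = 6456.14; nΣy² − (Σy)² = 576.1 − 519.84 = 56.26
r = -172.97 / √(6456.14 × 56.26) = -172.97 / 602.6794 ≈ -0.287

-0.287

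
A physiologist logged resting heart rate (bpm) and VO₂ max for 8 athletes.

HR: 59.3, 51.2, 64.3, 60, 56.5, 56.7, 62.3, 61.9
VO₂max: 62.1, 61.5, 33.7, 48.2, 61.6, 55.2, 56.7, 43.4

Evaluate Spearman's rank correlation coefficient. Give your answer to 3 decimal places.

-0.667

Rank HR: 4, 1, 8, 5, 2, 3, 7, 6
Rank VO₂max: 8, 6, 1, 3, 7, 4, 5, 2
d = rank(HR) − rank(VO₂max): -4, -5, 7, 2, -5, -1, 2, 4; Σd² = 140
ρ = 1 − 6Σd² / [n(n²−1)] = 1 − 6×140 / (8×63) = 1 − 840/504 ≈ -0.667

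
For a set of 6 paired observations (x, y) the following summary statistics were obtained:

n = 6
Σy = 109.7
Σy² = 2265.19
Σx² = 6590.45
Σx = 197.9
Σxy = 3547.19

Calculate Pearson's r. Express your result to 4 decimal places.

-0.5557

r = (nΣxy − ΣxΣy) / √[(nΣx² − (Σx)²)(nΣy² − (Σy)²)]
Numerator: 6×3547.19 − 197.9×109.7 = -426.49
Denominator: √[(39542.7 − 39164.41)(13591.14 − 12034.09)] = √[378.29 × 1557.05] = 767.4741
r = -426.49 / 767.4741 ≈ -0.5557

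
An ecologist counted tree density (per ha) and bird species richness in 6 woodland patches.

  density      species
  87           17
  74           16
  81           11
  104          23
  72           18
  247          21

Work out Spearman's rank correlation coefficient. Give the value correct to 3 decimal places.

0.543

Rank density: 4, 2, 3, 5, 1, 6
Rank species: 3, 2, 1, 6, 4, 5
d = rank(density) − rank(species): 1, 0, 2, -1, -3, 1; Σd² = 16
ρ = 1 − 6Σd² / [n(n²−1)] = 1 − 6×16 / (6×35) = 1 − 96/210 ≈ 0.543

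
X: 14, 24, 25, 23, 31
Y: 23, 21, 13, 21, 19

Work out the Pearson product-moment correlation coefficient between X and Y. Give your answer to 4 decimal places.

-0.4980

n = 5, ΣX = 117, ΣY = 97, ΣX² = 2887, ΣY² = 1941, ΣXY = 2223
nΣXY − ΣXΣY = 11115 − 11349 = -234
nΣX² − (ΣX)² = 14435 − 13689 = 746; nΣY² − (ΣY)² = 9705 − 9409 = 296
r = -234 / √(746 × 296) = -234 / 469.9106 ≈ -0.4980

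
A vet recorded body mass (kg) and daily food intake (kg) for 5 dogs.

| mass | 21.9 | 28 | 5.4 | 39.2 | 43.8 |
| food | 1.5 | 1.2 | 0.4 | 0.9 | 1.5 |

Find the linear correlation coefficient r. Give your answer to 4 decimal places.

0.6199

n = 5, Σx = 138.3, Σy = 5.5, Σx² = 4747.85, Σy² = 6.91, Σxy = 169.59
nΣxy − ΣxΣy = 847.95 − 760.65 = 87.3
nΣx² − (Σx)² = 23739.25 − 19126.89 = 4612.36; nΣy² − (Σy)² = 34.55 − 30.25 = 4.3
r = 87.3 / √(4612.36 × 4.3) = 87.3 / 140.8302 ≈ 0.6199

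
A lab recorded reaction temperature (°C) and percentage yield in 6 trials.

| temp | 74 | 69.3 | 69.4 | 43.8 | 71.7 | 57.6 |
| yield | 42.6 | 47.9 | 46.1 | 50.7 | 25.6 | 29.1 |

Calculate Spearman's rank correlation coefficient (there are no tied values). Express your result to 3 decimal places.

Rank temp: 6, 3, 4, 1, 5, 2
Rank yield: 3, 5, 4, 6, 1, 2
d = rank(temp) − rank(yield): 3, -2, 0, -5, 4, 0; Σd² = 54
ρ = 1 − 6Σd² / [n(n²−1)] = 1 − 6×54 / (6×35) = 1 − 324/210 ≈ -0.543

-0.543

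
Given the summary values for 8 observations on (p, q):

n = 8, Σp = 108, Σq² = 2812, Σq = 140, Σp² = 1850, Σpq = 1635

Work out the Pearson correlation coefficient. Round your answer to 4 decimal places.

r = (nΣpq − ΣpΣq) / √[(nΣp² − (Σp)²)(nΣq² − (Σq)²)]
Numerator: 8×1635 − 108×140 = -2040
Denominator: √[(14800 − 11664)(22496 − 19600)] = √[3136 × 2896] = 3013.6118
r = -2040 / 3013.6118 ≈ -0.6769

-0.6769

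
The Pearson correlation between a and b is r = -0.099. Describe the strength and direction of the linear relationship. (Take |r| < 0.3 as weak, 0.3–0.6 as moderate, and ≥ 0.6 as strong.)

weak negative

r = -0.099 < 0 so the relationship is negative.
|r| = 0.099, which falls in the weak range.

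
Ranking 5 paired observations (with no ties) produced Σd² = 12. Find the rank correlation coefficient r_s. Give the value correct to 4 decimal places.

ρ = 1 − 6Σd² / [n(n²−1)] = 1 − 6×12 / (5×24)
  = 1 − 72/120 = 1 − 0.60000 ≈ 0.4000

0.4000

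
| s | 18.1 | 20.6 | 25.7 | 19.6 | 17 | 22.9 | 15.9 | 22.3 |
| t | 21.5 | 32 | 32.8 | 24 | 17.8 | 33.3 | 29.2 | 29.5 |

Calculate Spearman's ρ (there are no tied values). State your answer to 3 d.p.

Rank s: 3, 5, 8, 4, 2, 7, 1, 6
Rank t: 2, 6, 7, 3, 1, 8, 4, 5
d = rank(s) − rank(t): 1, -1, 1, 1, 1, -1, -3, 1; Σd² = 16
ρ = 1 − 6Σd² / [n(n²−1)] = 1 − 6×16 / (8×63) = 1 − 96/504 ≈ 0.810

0.810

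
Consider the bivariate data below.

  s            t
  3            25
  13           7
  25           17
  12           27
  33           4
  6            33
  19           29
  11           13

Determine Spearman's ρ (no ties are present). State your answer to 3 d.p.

-0.476

Rank s: 1, 5, 7, 4, 8, 2, 6, 3
Rank t: 5, 2, 4, 6, 1, 8, 7, 3
d = rank(s) − rank(t): -4, 3, 3, -2, 7, -6, -1, 0; Σd² = 124
ρ = 1 − 6Σd² / [n(n²−1)] = 1 − 6×124 / (8×63) = 1 − 744/504 ≈ -0.476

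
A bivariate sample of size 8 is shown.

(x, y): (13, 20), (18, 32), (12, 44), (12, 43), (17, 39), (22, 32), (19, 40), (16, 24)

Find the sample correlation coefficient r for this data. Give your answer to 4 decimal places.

-0.1224

n = 8, Σx = 129, Σy = 274, Σx² = 2171, Σy² = 9930, Σxy = 4391
nΣxy − ΣxΣy = 35128 − 35346 = -218
nΣx² − (Σx)² = 17368 − 16641 = 727; nΣy² − (Σy)² = 79440 − 75076 = 4364
r = -218 / √(727 × 4364) = -218 / 1781.1872 ≈ -0.1224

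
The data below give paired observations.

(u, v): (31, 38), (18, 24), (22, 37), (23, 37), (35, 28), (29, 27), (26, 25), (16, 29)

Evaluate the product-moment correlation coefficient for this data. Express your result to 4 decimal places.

0.1026

n = 8, Σu = 200, Σv = 245, Σu² = 5296, Σv² = 7737, Σuv = 6152
nΣuv − ΣuΣv = 49216 − 49000 = 216
nΣu² − (Σu)² = 42368 − 40000 = 2368; nΣv² − (Σv)² = 61896 − 60025 = 1871
r = 216 / √(2368 × 1871) = 216 / 2104.8819 ≈ 0.1026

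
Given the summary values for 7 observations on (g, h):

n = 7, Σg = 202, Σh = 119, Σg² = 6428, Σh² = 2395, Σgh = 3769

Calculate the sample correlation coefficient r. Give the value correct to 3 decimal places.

0.710

r = (nΣgh − ΣgΣh) / √[(nΣg² − (Σg)²)(nΣh² − (Σh)²)]
Numerator: 7×3769 − 202×119 = 2345
Denominator: √[(44996 − 40804)(16765 − 14161)] = √[4192 × 2604] = 3303.9322
r = 2345 / 3303.9322 ≈ 0.710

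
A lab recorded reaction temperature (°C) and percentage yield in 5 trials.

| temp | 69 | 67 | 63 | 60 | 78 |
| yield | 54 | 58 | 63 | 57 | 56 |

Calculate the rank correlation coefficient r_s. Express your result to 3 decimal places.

-0.600

Rank temp: 4, 3, 2, 1, 5
Rank yield: 1, 4, 5, 3, 2
d = rank(temp) − rank(yield): 3, -1, -3, -2, 3; Σd² = 32
ρ = 1 − 6Σd² / [n(n²−1)] = 1 − 6×32 / (5×24) = 1 − 192/120 ≈ -0.600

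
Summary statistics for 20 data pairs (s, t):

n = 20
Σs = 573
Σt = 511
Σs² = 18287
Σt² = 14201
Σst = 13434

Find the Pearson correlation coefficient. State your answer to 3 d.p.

-0.824

r = (nΣst − ΣsΣt) / √[(nΣs² − (Σs)²)(nΣt² − (Σt)²)]
Numerator: 20×13434 − 573×511 = -24123
Denominator: √[(365740 − 328329)(284020 − 261121)] = √[37411 × 22899] = 29269.0022
r = -24123 / 29269.0022 ≈ -0.824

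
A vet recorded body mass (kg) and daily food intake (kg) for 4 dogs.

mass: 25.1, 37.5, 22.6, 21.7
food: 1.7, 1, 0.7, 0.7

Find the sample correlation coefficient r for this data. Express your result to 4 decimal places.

n = 4, Σx = 106.9, Σy = 4.1, Σx² = 3017.91, Σy² = 4.87, Σxy = 111.18
nΣxy − ΣxΣy = 444.72 − 438.29 = 6.43
nΣx² − (Σx)² = 12071.64 − 11427.61 = 644.03; nΣy² − (Σy)² = 19.48 − 16.81 = 2.67
r = 6.43 / √(644.03 × 2.67) = 6.43 / 41.4676 ≈ 0.1551

0.1551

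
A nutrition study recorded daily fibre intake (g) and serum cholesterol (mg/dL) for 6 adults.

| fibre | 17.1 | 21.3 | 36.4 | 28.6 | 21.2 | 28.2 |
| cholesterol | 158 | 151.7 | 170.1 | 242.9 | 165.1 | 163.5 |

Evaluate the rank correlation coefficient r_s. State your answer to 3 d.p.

Rank fibre: 1, 3, 6, 5, 2, 4
Rank cholesterol: 2, 1, 5, 6, 4, 3
d = rank(fibre) − rank(cholesterol): -1, 2, 1, -1, -2, 1; Σd² = 12
ρ = 1 − 6Σd² / [n(n²−1)] = 1 − 6×12 / (6×35) = 1 − 72/210 ≈ 0.657

0.657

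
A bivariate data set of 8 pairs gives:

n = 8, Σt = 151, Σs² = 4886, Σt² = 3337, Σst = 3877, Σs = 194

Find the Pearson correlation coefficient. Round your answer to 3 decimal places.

0.724

r = (nΣst − ΣsΣt) / √[(nΣs² − (Σs)²)(nΣt² − (Σt)²)]
Numerator: 8×3877 − 194×151 = 1722
Denominator: √[(39088 − 37636)(26696 − 22801)] = √[1452 × 3895] = 2378.1379
r = 1722 / 2378.1379 ≈ 0.724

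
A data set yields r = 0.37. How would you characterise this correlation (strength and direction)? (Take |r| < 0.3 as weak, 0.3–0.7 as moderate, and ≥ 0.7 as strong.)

r = 0.37 > 0 so the relationship is positive.
|r| = 0.37, which falls in the moderate range.

moderate positive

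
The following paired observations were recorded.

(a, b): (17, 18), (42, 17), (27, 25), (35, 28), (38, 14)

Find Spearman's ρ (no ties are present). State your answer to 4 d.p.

-0.5000

Rank a: 1, 5, 2, 3, 4
Rank b: 3, 2, 4, 5, 1
d = rank(a) − rank(b): -2, 3, -2, -2, 3; Σd² = 30
ρ = 1 − 6Σd² / [n(n²−1)] = 1 − 6×30 / (5×24) = 1 − 180/120 ≈ -0.5000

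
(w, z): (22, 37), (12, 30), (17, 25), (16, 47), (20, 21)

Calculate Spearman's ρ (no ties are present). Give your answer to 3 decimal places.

-0.200

Rank w: 5, 1, 3, 2, 4
Rank z: 4, 3, 2, 5, 1
d = rank(w) − rank(z): 1, -2, 1, -3, 3; Σd² = 24
ρ = 1 − 6Σd² / [n(n²−1)] = 1 − 6×24 / (5×24) = 1 − 144/120 ≈ -0.200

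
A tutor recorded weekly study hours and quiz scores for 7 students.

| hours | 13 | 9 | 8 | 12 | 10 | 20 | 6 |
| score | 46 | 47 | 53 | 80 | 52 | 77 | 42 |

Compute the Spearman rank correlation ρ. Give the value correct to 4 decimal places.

Rank hours: 6, 3, 2, 5, 4, 7, 1
Rank score: 2, 3, 5, 7, 4, 6, 1
d = rank(hours) − rank(score): 4, 0, -3, -2, 0, 1, 0; Σd² = 30
ρ = 1 − 6Σd² / [n(n²−1)] = 1 − 6×30 / (7×48) = 1 − 180/336 ≈ 0.4643

0.4643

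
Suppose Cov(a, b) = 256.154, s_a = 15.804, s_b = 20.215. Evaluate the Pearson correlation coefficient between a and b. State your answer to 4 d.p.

0.8018

r = Cov(a,b) / (s_a · s_b) = 256.154 / (15.804 × 20.215)
  = 256.154 / 319.4779 ≈ 0.8018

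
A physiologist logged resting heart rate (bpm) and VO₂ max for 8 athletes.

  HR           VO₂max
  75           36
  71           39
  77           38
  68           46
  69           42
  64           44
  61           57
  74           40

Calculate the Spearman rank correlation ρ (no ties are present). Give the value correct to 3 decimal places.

Rank HR: 7, 5, 8, 3, 4, 2, 1, 6
Rank VO₂max: 1, 3, 2, 7, 5, 6, 8, 4
d = rank(HR) − rank(VO₂max): 6, 2, 6, -4, -1, -4, -7, 2; Σd² = 162
ρ = 1 − 6Σd² / [n(n²−1)] = 1 − 6×162 / (8×63) = 1 − 972/504 ≈ -0.929

-0.929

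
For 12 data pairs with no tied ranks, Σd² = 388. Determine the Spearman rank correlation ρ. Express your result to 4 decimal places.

ρ = 1 − 6Σd² / [n(n²−1)] = 1 − 6×388 / (12×143)
  = 1 − 2328/1716 = 1 − 1.35664 ≈ -0.3566

-0.3566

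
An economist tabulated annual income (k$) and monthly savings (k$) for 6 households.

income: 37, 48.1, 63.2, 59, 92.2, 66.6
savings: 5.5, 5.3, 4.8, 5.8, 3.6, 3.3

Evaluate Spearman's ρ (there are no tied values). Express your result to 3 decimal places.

Rank income: 1, 2, 4, 3, 6, 5
Rank savings: 5, 4, 3, 6, 2, 1
d = rank(income) − rank(savings): -4, -2, 1, -3, 4, 4; Σd² = 62
ρ = 1 − 6Σd² / [n(n²−1)] = 1 − 6×62 / (6×35) = 1 − 372/210 ≈ -0.771

-0.771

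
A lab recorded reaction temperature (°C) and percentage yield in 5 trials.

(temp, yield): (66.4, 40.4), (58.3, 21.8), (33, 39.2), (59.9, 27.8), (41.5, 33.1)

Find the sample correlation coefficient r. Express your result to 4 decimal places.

n = 5, Σx = 259.1, Σy = 162.3, Σx² = 14207.11, Σy² = 5512.49, Σxy = 8285.97
nΣxy − ΣxΣy = 41429.85 − 42051.93 = -622.08
nΣx² − (Σx)² = 71035.55 − 67132.81 = 3902.74; nΣy² − (Σy)² = 27562.45 − 26341.29 = 1221.16
r = -622.08 / √(3902.74 × 1221.16) = -622.08 / 2183.0873 ≈ -0.2850

-0.2850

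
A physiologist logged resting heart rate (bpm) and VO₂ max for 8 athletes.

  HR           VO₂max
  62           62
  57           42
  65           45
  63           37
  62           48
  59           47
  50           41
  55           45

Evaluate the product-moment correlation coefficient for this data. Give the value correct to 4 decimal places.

0.2695

n = 8, Σx = 473, Σy = 367, Σx² = 28137, Σy² = 17221, Σxy = 21768
nΣxy − ΣxΣy = 174144 − 173591 = 553
nΣx² − (Σx)² = 225096 − 223729 = 1367; nΣy² − (Σy)² = 137768 − 134689 = 3079
r = 553 / √(1367 × 3079) = 553 / 2051.5830 ≈ 0.2695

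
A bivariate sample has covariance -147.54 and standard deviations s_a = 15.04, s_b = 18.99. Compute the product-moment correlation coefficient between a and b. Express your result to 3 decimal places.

-0.517

r = Cov(a,b) / (s_a · s_b) = -147.54 / (15.04 × 18.99)
  = -147.54 / 285.6096 ≈ -0.517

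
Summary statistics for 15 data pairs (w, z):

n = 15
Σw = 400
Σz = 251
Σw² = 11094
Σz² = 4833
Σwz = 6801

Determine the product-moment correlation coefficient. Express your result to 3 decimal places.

r = (nΣwz − ΣwΣz) / √[(nΣw² − (Σw)²)(nΣz² − (Σz)²)]
Numerator: 15×6801 − 400×251 = 1615
Denominator: √[(166410 − 160000)(72495 − 63001)] = √[6410 × 9494] = 7801.0602
r = 1615 / 7801.0602 ≈ 0.207

0.207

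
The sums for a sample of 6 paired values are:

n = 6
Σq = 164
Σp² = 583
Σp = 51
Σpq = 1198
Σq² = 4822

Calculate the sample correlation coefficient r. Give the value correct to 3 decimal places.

r = (nΣpq − ΣpΣq) / √[(nΣp² − (Σp)²)(nΣq² − (Σq)²)]
Numerator: 6×1198 − 51×164 = -1176
Denominator: √[(3498 − 2601)(28932 − 26896)] = √[897 × 2036] = 1351.4037
r = -1176 / 1351.4037 ≈ -0.870

-0.870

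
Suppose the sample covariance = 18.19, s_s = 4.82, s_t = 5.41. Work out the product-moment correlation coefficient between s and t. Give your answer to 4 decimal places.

0.6976

r = Cov(s,t) / (s_s · s_t) = 18.19 / (4.82 × 5.41)
  = 18.19 / 26.0762 ≈ 0.6976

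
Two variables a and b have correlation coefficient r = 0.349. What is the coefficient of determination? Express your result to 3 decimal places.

0.122

r² = (0.349)² = 0.122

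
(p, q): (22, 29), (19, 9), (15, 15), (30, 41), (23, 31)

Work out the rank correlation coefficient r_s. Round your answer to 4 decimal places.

0.9000

Rank p: 3, 2, 1, 5, 4
Rank q: 3, 1, 2, 5, 4
d = rank(p) − rank(q): 0, 1, -1, 0, 0; Σd² = 2
ρ = 1 − 6Σd² / [n(n²−1)] = 1 − 6×2 / (5×24) = 1 − 12/120 ≈ 0.9000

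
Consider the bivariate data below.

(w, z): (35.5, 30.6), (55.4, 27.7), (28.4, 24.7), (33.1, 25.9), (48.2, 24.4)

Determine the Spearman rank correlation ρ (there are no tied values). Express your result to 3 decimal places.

Rank w: 3, 5, 1, 2, 4
Rank z: 5, 4, 2, 3, 1
d = rank(w) − rank(z): -2, 1, -1, -1, 3; Σd² = 16
ρ = 1 − 6Σd² / [n(n²−1)] = 1 − 6×16 / (5×24) = 1 − 96/120 ≈ 0.200

0.200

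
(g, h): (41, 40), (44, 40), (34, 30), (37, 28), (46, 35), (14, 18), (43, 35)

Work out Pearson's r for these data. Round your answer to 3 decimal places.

n = 7, Σg = 259, Σh = 226, Σg² = 10303, Σh² = 7658, Σgh = 8823
nΣgh − ΣgΣh = 61761 − 58534 = 3227
nΣg² − (Σg)² = 72121 − 67081 = 5040; nΣh² − (Σh)² = 53606 − 51076 = 2530
r = 3227 / √(5040 × 2530) = 3227 / 3570.8822 ≈ 0.904

0.904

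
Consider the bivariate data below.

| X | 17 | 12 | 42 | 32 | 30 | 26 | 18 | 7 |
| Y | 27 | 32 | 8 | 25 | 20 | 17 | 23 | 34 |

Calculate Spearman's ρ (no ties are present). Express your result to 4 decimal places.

Rank X: 3, 2, 8, 7, 6, 5, 4, 1
Rank Y: 6, 7, 1, 5, 3, 2, 4, 8
d = rank(X) − rank(Y): -3, -5, 7, 2, 3, 3, 0, -7; Σd² = 154
ρ = 1 − 6Σd² / [n(n²−1)] = 1 − 6×154 / (8×63) = 1 − 924/504 ≈ -0.8333

-0.8333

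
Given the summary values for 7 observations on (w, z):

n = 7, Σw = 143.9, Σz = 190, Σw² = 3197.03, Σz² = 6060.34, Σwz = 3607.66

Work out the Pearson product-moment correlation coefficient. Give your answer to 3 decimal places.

-0.642

r = (nΣwz − ΣwΣz) / √[(nΣw² − (Σw)²)(nΣz² − (Σz)²)]
Numerator: 7×3607.66 − 143.9×190 = -2087.38
Denominator: √[(22379.21 − 20707.21)(42422.38 − 36100)] = √[1672 × 6322.38] = 3251.3104
r = -2087.38 / 3251.3104 ≈ -0.642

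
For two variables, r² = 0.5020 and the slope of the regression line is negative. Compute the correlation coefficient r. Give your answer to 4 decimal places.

-0.7085

|r| = √0.5020 = 0.7085
The association is negative, so r = −0.7085.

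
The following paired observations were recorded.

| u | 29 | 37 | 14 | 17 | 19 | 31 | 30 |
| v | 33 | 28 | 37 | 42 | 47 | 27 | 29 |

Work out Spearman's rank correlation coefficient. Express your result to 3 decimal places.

Rank u: 4, 7, 1, 2, 3, 6, 5
Rank v: 4, 2, 5, 6, 7, 1, 3
d = rank(u) − rank(v): 0, 5, -4, -4, -4, 5, 2; Σd² = 102
ρ = 1 − 6Σd² / [n(n²−1)] = 1 − 6×102 / (7×48) = 1 − 612/336 ≈ -0.821

-0.821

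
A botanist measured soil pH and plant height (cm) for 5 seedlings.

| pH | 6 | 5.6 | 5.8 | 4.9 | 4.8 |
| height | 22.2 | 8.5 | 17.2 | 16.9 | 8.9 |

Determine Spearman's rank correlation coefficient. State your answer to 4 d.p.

0.7000

Rank pH: 5, 3, 4, 2, 1
Rank height: 5, 1, 4, 3, 2
d = rank(pH) − rank(height): 0, 2, 0, -1, -1; Σd² = 6
ρ = 1 − 6Σd² / [n(n²−1)] = 1 − 6×6 / (5×24) = 1 − 36/120 ≈ 0.7000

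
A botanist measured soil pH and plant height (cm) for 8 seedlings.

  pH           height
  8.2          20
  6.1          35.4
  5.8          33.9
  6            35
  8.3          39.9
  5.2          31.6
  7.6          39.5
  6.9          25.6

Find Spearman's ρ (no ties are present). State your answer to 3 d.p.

0.262

Rank pH: 7, 4, 2, 3, 8, 1, 6, 5
Rank height: 1, 6, 4, 5, 8, 3, 7, 2
d = rank(pH) − rank(height): 6, -2, -2, -2, 0, -2, -1, 3; Σd² = 62
ρ = 1 − 6Σd² / [n(n²−1)] = 1 − 6×62 / (8×63) = 1 − 372/504 ≈ 0.262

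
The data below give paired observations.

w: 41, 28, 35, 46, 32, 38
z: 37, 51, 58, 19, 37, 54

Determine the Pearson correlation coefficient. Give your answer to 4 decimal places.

n = 6, Σw = 220, Σz = 256, Σw² = 8274, Σz² = 11980, Σwz = 9085
nΣwz − ΣwΣz = 54510 − 56320 = -1810
nΣw² − (Σw)² = 49644 − 48400 = 1244; nΣz² − (Σz)² = 71880 − 65536 = 6344
r = -1810 / √(1244 × 6344) = -1810 / 2809.2590 ≈ -0.6443

-0.6443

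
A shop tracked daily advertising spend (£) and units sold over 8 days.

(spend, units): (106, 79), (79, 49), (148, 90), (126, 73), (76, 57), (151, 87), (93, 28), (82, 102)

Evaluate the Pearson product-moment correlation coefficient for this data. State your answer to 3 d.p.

0.458

n = 8, Σx = 861, Σy = 565, Σx² = 99207, Σy² = 44077, Σxy = 63200
nΣxy − ΣxΣy = 505600 − 486465 = 19135
nΣx² − (Σx)² = 793656 − 741321 = 52335; nΣy² − (Σy)² = 352616 − 319225 = 33391
r = 19135 / √(52335 × 33391) = 19135 / 41803.3250 ≈ 0.458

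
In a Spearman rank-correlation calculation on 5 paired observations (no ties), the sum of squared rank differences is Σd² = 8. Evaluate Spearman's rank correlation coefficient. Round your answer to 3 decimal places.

ρ = 1 − 6Σd² / [n(n²−1)] = 1 − 6×8 / (5×24)
  = 1 − 48/120 = 1 − 0.4000 ≈ 0.600

0.600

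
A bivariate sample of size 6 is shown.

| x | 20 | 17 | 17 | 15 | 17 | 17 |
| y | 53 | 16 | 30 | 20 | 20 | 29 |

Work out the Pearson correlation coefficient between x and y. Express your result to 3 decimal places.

n = 6, Σx = 103, Σy = 168, Σx² = 1781, Σy² = 5606, Σxy = 2975
nΣxy − ΣxΣy = 17850 − 17304 = 546
nΣx² − (Σx)² = 10686 − 10609 = 77; nΣy² − (Σy)² = 33636 − 28224 = 5412
r = 546 / √(77 × 5412) = 546 / 645.5416 ≈ 0.846

0.846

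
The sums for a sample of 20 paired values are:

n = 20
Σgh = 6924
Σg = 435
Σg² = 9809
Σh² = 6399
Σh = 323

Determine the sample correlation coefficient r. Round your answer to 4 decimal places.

-0.1579

r = (nΣgh − ΣgΣh) / √[(nΣg² − (Σg)²)(nΣh² − (Σh)²)]
Numerator: 20×6924 − 435×323 = -2025
Denominator: √[(196180 − 189225)(127980 − 104329)] = √[6955 × 23651] = 12825.4709
r = -2025 / 12825.4709 ≈ -0.1579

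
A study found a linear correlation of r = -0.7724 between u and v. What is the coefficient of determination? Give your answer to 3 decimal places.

r² = (-0.7724)² = 0.597

0.597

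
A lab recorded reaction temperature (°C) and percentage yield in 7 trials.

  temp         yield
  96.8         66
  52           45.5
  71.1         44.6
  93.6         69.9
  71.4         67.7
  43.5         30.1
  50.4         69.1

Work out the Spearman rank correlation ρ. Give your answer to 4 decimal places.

Rank temp: 7, 3, 4, 6, 5, 1, 2
Rank yield: 4, 3, 2, 7, 5, 1, 6
d = rank(temp) − rank(yield): 3, 0, 2, -1, 0, 0, -4; Σd² = 30
ρ = 1 − 6Σd² / [n(n²−1)] = 1 − 6×30 / (7×48) = 1 − 180/336 ≈ 0.4643

0.4643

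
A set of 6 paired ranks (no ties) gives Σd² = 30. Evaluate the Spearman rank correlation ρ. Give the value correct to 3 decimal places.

0.143

ρ = 1 − 6Σd² / [n(n²−1)] = 1 − 6×30 / (6×35)
  = 1 − 180/210 = 1 − 0.8571 ≈ 0.143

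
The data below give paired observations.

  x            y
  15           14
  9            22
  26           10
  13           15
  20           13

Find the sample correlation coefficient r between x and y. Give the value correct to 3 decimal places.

n = 5, Σx = 83, Σy = 74, Σx² = 1551, Σy² = 1174, Σxy = 1123
nΣxy − ΣxΣy = 5615 − 6142 = -527
nΣx² − (Σx)² = 7755 − 6889 = 866; nΣy² − (Σy)² = 5870 − 5476 = 394
r = -527 / √(866 × 394) = -527 / 584.1267 ≈ -0.902

-0.902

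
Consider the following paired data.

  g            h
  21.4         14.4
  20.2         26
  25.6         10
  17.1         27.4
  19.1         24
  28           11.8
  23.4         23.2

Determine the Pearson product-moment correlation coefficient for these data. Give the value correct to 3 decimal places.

-0.821

n = 7, Σg = 154.8, Σh = 136.8, Σg² = 3510.14, Σh² = 2987.6, Σgh = 2889.58
nΣgh − ΣgΣh = 20227.06 − 21176.64 = -949.58
nΣg² − (Σg)² = 24570.98 − 23963.04 = 607.94; nΣh² − (Σh)² = 20913.2 − 18714.24 = 2198.96
r = -949.58 / √(607.94 × 2198.96) = -949.58 / 1156.2161 ≈ -0.821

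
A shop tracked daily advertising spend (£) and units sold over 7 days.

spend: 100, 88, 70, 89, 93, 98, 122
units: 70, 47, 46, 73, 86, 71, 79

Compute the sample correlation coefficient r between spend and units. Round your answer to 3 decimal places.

n = 7, Σx = 660, Σy = 472, Σx² = 63702, Σy² = 33232, Σxy = 45447
nΣxy − ΣxΣy = 318129 − 311520 = 6609
nΣx² − (Σx)² = 445914 − 435600 = 10314; nΣy² − (Σy)² = 232624 − 222784 = 9840
r = 6609 / √(10314 × 9840) = 6609 / 10074.2126 ≈ 0.656

0.656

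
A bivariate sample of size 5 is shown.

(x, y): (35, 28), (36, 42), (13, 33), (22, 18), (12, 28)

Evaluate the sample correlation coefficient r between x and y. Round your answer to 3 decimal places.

n = 5, Σx = 118, Σy = 149, Σx² = 3318, Σy² = 4745, Σxy = 3653
nΣxy − ΣxΣy = 18265 − 17582 = 683
nΣx² − (Σx)² = 16590 − 13924 = 2666; nΣy² − (Σy)² = 23725 − 22201 = 1524
r = 683 / √(2666 × 1524) = 683 / 2015.6845 ≈ 0.339

0.339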